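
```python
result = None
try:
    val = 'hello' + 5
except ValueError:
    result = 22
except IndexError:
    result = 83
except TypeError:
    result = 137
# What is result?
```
137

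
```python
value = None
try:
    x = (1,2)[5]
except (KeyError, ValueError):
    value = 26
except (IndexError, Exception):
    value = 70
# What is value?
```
70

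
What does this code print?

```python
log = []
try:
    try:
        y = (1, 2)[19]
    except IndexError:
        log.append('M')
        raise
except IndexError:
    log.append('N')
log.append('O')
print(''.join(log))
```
MNO

raise without argument re-raises current exception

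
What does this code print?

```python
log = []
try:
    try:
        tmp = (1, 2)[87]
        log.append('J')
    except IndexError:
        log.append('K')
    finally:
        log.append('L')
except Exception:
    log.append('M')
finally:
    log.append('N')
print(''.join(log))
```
KLN

Both finally blocks run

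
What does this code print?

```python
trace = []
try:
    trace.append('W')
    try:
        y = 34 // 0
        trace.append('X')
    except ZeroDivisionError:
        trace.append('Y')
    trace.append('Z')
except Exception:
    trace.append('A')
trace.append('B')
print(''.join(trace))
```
WYZB

Inner exception caught by inner handler, outer continues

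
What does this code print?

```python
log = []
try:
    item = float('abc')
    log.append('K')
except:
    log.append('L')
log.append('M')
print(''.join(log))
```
LM

Exception raised in try, caught by bare except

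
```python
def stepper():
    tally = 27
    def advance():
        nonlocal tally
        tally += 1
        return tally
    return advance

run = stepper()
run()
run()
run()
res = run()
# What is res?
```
31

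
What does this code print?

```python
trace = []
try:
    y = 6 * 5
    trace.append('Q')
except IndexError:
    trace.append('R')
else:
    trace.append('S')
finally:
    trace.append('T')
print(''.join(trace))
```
QST

else runs before finally when no exception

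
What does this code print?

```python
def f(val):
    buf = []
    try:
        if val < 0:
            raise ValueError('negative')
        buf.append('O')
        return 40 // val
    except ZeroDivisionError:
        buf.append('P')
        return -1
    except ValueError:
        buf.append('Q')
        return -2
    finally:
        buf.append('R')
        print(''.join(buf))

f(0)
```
OPR

val=0 causes ZeroDivisionError, caught, finally prints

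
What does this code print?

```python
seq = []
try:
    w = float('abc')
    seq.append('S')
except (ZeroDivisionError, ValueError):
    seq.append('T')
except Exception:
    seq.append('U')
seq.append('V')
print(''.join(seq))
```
TV

ValueError matches tuple containing it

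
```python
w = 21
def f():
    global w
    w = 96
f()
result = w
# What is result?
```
96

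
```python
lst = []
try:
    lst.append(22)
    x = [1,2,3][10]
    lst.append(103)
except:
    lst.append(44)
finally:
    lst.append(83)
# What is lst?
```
[22, 44, 83]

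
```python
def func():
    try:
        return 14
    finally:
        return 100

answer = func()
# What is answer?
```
100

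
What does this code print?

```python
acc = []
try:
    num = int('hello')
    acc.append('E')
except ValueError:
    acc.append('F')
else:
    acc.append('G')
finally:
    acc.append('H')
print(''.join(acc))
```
FH

Exception: except runs, else skipped, finally runs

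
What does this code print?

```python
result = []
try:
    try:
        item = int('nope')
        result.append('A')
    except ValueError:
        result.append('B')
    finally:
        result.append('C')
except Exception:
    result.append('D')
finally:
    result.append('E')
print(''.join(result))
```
BCE

Both finally blocks run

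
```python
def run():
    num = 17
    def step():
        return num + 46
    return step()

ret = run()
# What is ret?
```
63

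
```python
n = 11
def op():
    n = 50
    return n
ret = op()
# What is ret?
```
50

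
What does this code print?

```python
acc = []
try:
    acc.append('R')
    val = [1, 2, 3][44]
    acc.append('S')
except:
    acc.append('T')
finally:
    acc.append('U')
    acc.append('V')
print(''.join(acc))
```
RTUV

Code before exception runs, then except, then all of finally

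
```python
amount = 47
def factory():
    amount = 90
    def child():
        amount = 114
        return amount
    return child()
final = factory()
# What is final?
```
114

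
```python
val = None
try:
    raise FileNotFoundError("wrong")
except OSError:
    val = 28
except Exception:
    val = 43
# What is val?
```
28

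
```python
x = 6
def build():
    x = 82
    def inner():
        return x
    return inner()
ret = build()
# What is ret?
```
82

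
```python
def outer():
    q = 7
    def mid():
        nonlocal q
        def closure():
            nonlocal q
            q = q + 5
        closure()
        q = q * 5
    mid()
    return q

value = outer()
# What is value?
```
60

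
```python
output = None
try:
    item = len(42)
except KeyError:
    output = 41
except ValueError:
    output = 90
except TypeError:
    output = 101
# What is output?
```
101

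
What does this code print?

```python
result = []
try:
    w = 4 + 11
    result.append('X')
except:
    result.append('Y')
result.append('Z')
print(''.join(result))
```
XZ

No exception, try block completes normally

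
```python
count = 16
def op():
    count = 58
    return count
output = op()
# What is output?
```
58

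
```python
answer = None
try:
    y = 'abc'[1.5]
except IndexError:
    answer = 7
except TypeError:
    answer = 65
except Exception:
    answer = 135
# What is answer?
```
65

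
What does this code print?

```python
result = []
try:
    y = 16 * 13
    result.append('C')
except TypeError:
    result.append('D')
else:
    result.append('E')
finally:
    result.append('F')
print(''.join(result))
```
CEF

else runs before finally when no exception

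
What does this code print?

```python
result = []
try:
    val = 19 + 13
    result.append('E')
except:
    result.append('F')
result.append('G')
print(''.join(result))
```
EG

No exception, try block completes normally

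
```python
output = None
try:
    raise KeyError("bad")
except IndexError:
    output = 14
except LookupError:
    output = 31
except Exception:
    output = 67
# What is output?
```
31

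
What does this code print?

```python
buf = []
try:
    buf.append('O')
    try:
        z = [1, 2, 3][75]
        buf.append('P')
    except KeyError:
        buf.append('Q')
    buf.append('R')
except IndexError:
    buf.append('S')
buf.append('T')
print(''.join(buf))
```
OST

Inner handler doesn't match, propagates to outer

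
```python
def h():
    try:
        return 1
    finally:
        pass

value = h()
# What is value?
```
1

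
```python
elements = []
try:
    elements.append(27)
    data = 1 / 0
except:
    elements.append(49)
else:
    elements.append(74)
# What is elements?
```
[27, 49]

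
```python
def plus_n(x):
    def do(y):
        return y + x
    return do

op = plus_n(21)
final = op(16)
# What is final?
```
37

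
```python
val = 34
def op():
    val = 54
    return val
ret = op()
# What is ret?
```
54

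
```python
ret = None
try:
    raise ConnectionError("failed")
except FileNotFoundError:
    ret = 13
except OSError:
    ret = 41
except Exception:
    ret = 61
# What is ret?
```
41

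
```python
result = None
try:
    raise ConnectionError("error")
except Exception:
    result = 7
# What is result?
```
7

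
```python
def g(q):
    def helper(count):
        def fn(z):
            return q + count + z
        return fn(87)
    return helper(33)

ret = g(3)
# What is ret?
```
123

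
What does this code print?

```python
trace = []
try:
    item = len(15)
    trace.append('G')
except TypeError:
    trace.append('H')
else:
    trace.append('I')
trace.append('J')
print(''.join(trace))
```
HJ

else block skipped when exception is caught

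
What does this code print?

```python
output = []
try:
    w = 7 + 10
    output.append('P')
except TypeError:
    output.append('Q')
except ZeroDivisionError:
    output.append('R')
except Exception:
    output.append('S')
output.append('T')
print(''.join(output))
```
PT

No exception, try block completes normally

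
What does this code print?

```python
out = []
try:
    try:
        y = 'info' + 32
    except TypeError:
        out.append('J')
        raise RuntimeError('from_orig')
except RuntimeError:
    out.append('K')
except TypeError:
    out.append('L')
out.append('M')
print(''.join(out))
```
JKM

RuntimeError raised and caught, original TypeError not re-raised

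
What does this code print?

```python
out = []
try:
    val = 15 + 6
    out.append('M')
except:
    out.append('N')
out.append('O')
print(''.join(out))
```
MO

No exception, try block completes normally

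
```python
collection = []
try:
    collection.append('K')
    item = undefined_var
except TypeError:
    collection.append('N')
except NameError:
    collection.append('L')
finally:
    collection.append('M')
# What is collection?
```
['K', 'L', 'M']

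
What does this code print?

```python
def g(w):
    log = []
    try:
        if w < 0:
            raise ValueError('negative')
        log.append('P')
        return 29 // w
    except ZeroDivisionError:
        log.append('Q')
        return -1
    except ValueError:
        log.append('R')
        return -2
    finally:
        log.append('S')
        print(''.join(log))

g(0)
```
PQS

w=0 causes ZeroDivisionError, caught, finally prints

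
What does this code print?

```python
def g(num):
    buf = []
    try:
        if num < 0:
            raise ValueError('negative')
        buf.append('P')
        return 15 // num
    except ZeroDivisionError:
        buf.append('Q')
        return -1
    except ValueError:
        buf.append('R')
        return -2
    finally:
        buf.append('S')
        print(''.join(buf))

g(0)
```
PQS

num=0 causes ZeroDivisionError, caught, finally prints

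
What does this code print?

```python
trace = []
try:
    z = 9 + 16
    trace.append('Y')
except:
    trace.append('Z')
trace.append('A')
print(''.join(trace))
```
YA

No exception, try block completes normally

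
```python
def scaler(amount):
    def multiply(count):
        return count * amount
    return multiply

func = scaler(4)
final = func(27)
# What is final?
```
108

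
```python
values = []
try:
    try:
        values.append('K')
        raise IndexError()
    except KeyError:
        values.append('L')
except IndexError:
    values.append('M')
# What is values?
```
['K', 'M']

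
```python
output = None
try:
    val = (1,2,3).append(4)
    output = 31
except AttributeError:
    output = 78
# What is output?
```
78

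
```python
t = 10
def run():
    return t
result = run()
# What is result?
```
10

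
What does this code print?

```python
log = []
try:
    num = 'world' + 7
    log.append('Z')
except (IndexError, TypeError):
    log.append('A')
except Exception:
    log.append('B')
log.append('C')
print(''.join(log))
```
AC

TypeError matches tuple containing it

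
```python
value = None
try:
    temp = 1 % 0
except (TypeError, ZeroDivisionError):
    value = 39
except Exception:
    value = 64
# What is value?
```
39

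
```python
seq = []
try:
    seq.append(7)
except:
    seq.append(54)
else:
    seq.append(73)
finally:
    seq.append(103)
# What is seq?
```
[7, 73, 103]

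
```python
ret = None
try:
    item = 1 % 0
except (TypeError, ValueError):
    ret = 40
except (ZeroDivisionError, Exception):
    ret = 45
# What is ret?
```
45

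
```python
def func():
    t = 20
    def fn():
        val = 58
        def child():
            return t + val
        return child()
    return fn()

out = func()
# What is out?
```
78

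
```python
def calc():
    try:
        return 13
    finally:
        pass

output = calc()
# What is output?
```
13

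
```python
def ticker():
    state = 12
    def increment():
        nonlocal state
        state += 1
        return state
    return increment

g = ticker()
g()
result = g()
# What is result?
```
14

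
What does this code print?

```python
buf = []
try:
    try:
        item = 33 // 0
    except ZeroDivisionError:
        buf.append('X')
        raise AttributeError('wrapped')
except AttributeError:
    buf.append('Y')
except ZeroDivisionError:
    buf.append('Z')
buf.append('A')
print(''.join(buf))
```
XYA

AttributeError raised and caught, original ZeroDivisionError not re-raised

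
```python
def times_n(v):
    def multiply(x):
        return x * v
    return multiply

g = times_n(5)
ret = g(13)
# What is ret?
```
65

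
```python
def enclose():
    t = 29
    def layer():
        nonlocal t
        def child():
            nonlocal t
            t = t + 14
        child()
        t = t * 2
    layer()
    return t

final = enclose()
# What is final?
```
86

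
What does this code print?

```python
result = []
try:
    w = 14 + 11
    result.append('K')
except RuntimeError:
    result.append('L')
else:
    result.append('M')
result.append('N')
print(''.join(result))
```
KMN

else block runs when no exception occurs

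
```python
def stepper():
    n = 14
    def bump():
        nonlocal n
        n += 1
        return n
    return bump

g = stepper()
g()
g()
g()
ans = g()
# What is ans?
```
18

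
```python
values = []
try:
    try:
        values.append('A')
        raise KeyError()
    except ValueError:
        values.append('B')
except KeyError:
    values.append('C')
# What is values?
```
['A', 'C']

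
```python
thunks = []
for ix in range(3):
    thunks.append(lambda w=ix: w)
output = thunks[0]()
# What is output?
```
0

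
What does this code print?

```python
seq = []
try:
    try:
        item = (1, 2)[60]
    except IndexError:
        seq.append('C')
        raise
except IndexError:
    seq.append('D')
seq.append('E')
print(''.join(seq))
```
CDE

raise without argument re-raises current exception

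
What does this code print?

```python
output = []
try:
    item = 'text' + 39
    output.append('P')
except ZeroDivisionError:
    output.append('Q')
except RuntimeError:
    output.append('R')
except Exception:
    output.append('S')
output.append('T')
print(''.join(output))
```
ST

TypeError not specifically caught, falls to Exception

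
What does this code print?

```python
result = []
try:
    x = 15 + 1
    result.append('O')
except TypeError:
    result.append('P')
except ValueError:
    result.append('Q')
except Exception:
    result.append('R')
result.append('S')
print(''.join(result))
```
OS

No exception, try block completes normally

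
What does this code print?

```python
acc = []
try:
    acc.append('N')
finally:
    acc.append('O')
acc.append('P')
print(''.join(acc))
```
NOP

try/finally without except, no exception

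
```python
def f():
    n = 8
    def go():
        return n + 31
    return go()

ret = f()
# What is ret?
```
39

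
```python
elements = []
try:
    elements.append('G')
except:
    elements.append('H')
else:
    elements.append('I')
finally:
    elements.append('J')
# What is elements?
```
['G', 'I', 'J']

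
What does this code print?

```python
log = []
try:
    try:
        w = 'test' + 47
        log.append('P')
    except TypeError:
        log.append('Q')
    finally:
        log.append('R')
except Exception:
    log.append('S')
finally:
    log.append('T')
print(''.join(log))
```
QRT

Both finally blocks run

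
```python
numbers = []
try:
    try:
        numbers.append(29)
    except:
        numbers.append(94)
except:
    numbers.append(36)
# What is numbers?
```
[29]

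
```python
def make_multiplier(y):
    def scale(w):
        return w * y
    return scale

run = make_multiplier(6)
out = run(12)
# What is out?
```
72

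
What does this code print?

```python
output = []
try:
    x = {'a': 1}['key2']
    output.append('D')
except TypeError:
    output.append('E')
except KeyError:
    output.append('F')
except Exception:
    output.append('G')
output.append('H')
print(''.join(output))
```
FH

KeyError matches before generic Exception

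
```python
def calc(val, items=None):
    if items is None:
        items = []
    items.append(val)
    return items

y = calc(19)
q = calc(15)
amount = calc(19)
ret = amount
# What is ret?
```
[19]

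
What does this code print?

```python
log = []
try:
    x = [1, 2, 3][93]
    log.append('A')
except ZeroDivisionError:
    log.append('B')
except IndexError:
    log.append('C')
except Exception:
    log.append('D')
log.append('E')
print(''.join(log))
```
CE

IndexError matches before generic Exception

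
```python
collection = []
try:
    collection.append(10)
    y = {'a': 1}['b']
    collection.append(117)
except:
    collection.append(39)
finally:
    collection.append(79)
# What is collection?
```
[10, 39, 79]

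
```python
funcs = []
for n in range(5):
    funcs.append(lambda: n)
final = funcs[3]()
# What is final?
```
4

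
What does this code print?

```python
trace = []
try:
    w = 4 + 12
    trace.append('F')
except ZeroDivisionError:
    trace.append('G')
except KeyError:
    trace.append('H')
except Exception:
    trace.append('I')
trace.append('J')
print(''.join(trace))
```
FJ

No exception, try block completes normally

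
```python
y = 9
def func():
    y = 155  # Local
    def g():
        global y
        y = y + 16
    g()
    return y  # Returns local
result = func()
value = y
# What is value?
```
25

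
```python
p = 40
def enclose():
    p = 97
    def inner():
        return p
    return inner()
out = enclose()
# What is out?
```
97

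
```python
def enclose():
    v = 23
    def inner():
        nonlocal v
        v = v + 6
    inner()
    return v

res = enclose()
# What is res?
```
29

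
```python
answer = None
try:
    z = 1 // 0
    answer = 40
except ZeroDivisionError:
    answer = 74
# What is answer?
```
74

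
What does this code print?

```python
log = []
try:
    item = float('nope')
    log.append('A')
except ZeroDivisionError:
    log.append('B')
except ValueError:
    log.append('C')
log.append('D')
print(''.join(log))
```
CD

ValueError is caught by its specific handler, not ZeroDivisionError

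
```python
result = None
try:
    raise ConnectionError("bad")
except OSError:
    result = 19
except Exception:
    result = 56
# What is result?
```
19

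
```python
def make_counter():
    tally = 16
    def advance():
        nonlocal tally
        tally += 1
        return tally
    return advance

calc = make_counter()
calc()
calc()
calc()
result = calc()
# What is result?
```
20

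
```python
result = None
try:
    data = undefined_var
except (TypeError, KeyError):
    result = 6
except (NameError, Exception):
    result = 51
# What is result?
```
51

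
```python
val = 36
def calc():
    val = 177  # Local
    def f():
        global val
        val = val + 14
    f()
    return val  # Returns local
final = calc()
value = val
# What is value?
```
50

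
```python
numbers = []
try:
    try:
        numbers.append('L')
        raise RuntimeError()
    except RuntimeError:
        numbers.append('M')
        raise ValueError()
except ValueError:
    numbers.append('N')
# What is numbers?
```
['L', 'M', 'N']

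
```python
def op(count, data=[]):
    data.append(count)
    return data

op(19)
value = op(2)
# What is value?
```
[19, 2]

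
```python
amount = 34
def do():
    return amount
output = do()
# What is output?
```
34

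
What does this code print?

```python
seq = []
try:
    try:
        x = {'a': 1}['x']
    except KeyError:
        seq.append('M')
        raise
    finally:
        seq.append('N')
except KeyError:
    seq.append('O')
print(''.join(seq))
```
MNO

finally runs before re-raised exception propagates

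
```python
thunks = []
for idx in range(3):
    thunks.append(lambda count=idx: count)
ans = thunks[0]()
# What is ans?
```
0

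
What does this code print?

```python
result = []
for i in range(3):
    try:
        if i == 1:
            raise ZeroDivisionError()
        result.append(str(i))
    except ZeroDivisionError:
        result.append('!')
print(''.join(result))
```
0!2

Exception on i=1 caught, loop continues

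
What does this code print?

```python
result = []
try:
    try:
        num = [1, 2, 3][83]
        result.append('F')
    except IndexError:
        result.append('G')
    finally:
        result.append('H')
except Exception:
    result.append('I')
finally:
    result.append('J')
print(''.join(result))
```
GHJ

Both finally blocks run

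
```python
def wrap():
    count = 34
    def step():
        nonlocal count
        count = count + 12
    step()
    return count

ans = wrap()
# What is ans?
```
46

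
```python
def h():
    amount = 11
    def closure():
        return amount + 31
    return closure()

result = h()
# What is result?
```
42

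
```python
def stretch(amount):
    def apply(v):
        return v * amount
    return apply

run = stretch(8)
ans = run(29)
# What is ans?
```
232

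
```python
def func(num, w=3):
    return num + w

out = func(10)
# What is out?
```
13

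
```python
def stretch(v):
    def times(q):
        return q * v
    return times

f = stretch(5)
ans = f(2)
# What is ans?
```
10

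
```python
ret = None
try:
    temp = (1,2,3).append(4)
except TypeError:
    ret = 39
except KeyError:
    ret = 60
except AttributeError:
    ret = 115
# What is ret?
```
115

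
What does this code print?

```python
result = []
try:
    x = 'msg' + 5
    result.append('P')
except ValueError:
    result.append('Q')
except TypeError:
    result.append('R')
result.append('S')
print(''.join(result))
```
RS

TypeError is caught by its specific handler, not ValueError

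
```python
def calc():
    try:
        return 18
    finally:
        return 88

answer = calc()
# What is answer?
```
88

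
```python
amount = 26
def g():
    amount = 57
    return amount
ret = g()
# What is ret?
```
57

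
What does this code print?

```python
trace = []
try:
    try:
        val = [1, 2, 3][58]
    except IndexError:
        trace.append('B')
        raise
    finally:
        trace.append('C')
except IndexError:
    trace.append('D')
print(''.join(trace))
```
BCD

finally runs before re-raised exception propagates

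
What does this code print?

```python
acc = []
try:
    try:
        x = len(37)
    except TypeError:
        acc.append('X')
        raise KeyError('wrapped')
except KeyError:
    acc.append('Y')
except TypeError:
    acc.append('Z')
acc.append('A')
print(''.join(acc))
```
XYA

KeyError raised and caught, original TypeError not re-raised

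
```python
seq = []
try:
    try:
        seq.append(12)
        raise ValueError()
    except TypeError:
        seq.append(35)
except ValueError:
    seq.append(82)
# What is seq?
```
[12, 82]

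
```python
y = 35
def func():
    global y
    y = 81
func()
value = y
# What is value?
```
81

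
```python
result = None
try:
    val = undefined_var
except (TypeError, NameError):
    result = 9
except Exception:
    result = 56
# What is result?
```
9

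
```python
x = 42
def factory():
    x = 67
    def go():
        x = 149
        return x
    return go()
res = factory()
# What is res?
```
149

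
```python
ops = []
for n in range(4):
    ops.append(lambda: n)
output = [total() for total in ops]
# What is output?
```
[3, 3, 3, 3]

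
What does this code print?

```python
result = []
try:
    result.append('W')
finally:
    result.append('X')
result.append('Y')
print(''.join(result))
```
WXY

try/finally without except, no exception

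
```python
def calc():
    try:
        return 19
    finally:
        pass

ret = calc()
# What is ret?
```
19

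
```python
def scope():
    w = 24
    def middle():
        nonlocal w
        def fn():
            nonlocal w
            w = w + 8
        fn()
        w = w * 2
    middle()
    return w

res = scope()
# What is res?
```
64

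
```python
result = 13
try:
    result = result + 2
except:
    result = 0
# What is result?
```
15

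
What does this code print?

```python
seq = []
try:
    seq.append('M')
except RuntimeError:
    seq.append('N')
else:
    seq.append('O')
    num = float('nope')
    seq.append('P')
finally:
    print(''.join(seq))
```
MO

Try succeeds, else appends 'O', ValueError in else is uncaught, finally prints before exception propagates ('P' never appended)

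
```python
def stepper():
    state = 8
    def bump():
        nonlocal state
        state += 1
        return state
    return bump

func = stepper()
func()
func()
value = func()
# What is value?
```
11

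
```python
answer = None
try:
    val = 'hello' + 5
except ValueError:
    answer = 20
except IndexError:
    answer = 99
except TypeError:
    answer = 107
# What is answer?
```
107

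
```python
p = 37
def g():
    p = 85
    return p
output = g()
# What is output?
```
85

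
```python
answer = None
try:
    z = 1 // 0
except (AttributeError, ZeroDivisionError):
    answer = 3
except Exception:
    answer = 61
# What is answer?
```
3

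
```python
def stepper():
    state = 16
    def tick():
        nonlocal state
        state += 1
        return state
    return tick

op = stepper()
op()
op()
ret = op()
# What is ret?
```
19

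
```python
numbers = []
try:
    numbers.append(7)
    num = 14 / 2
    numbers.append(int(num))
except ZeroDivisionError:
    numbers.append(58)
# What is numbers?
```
[7, 7]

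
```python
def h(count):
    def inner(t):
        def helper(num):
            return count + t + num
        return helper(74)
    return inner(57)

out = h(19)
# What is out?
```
150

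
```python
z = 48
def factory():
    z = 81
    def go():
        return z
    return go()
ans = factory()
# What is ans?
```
81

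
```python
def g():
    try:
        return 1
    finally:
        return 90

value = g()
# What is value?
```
90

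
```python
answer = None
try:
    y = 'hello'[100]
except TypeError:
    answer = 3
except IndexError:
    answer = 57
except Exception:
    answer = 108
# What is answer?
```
57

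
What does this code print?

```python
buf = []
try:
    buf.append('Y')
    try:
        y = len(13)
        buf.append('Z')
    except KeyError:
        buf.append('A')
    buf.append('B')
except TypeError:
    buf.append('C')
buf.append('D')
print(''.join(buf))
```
YCD

Inner handler doesn't match, propagates to outer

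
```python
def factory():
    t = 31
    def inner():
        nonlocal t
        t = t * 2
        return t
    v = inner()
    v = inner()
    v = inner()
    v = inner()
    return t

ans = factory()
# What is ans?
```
496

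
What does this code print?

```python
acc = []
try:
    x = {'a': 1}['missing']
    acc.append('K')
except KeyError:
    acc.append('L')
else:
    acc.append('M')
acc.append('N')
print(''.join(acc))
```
LN

else block skipped when exception is caught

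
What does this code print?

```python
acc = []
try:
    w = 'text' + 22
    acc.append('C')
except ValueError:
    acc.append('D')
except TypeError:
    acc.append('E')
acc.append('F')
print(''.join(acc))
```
EF

TypeError is caught by its specific handler, not ValueError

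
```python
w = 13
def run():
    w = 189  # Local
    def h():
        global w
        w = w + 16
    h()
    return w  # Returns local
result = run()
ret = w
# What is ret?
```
29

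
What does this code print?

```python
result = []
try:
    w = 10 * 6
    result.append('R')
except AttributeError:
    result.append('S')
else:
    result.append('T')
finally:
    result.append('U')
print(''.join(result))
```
RTU

else runs before finally when no exception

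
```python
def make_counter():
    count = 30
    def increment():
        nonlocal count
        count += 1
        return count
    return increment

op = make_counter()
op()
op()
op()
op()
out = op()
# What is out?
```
35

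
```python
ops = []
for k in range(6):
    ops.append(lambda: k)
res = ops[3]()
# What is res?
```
5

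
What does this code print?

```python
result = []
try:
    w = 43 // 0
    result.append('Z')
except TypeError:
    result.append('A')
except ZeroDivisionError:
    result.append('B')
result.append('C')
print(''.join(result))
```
BC

ZeroDivisionError is caught by its specific handler, not TypeError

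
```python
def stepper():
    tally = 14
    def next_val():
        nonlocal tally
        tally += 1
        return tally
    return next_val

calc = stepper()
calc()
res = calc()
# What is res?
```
16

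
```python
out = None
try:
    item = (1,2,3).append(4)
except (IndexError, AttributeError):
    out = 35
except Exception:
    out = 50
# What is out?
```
35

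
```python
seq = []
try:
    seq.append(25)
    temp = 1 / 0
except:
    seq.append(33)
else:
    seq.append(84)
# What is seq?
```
[25, 33]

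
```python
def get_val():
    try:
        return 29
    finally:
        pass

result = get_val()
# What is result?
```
29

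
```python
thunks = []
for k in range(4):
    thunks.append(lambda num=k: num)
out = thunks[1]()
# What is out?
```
1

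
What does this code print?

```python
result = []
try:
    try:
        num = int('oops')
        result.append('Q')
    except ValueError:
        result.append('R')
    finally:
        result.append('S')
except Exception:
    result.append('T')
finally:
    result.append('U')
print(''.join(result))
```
RSU

Both finally blocks run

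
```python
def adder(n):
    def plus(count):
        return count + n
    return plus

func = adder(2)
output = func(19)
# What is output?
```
21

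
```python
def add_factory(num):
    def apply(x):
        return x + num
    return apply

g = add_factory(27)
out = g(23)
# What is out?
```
50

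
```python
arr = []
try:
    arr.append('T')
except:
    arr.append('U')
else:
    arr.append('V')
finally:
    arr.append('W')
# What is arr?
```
['T', 'V', 'W']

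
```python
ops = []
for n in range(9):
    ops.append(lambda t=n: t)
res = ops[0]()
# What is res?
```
0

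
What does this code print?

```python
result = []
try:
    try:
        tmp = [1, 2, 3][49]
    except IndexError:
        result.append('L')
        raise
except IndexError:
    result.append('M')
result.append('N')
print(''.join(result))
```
LMN

raise without argument re-raises current exception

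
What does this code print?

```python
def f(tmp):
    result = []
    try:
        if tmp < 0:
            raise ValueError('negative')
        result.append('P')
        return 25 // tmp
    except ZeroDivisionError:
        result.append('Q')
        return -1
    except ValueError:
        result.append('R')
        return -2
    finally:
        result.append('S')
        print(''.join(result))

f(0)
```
PQS

tmp=0 causes ZeroDivisionError, caught, finally prints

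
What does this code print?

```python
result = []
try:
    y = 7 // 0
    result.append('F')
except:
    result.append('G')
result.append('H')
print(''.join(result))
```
GH

Exception raised in try, caught by bare except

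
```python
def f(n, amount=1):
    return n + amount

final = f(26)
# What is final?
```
27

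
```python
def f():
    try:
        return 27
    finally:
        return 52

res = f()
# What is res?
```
52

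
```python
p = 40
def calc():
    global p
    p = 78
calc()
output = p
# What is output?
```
78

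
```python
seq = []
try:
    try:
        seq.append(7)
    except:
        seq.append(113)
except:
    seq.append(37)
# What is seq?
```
[7]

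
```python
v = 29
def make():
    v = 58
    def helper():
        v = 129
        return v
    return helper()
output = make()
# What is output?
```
129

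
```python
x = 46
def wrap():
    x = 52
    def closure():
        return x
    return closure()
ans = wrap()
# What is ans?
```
52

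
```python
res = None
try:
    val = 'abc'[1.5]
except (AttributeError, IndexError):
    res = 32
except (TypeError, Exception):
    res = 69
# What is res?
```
69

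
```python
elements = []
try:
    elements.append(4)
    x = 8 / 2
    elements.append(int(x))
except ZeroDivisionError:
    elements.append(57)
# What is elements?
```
[4, 4]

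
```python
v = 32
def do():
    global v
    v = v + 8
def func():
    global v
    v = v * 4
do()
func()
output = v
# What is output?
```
160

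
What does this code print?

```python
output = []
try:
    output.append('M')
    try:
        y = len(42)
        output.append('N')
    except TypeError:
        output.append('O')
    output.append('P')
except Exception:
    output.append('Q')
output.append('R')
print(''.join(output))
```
MOPR

Inner exception caught by inner handler, outer continues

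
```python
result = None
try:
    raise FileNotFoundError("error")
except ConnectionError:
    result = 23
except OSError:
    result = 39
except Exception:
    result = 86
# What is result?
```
39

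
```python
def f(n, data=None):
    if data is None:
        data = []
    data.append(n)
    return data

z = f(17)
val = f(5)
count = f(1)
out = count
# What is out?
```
[1]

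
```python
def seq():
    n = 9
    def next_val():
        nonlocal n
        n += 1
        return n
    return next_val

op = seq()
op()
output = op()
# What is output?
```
11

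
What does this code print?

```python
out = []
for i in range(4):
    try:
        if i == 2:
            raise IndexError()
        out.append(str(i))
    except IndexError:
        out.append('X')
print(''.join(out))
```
01X3

Exception on i=2 caught, loop continues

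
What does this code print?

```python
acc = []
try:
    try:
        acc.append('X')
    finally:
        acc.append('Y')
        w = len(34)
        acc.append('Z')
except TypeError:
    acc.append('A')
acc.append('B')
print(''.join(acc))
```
XYAB

Exception in inner finally caught by outer except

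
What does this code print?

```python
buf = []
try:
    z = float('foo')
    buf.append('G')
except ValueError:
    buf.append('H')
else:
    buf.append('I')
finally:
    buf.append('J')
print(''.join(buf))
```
HJ

Exception: except runs, else skipped, finally runs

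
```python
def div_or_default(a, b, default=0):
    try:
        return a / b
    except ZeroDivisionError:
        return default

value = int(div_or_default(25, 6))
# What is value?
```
4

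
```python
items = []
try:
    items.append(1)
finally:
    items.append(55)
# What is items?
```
[1, 55]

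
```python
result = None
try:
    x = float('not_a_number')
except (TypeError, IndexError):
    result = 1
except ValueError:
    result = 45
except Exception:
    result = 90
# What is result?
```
45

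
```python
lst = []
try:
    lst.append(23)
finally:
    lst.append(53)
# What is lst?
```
[23, 53]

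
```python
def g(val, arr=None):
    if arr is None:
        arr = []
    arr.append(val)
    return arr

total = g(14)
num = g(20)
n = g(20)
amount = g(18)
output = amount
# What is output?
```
[18]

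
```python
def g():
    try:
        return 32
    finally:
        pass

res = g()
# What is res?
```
32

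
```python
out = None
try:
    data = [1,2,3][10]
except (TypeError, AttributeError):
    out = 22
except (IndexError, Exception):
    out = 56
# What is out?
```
56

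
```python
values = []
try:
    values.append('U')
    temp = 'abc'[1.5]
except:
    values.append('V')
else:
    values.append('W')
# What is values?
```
['U', 'V']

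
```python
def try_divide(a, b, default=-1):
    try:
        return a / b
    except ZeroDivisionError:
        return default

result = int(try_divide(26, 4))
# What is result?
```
6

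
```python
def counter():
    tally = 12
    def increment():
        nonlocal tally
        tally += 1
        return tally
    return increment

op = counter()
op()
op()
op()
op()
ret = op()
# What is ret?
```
17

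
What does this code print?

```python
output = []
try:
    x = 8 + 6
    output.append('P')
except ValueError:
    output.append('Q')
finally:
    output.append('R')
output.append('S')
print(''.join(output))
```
PRS

finally runs after normal execution too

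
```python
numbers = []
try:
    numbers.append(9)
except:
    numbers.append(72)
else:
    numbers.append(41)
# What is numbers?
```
[9, 41]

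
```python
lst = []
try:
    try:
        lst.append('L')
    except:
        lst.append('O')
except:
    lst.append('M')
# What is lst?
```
['L']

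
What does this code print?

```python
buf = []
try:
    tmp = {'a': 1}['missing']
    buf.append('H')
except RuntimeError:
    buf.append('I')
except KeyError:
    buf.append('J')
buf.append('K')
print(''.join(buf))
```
JK

KeyError is caught by its specific handler, not RuntimeError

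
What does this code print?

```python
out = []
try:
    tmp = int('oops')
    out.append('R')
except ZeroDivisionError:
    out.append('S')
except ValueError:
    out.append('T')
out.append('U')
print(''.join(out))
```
TU

ValueError is caught by its specific handler, not ZeroDivisionError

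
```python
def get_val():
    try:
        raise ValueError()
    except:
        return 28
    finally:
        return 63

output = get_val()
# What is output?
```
63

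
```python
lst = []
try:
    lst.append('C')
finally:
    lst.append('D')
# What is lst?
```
['C', 'D']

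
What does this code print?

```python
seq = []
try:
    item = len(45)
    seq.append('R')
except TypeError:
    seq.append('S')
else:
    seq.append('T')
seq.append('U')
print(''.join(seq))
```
SU

else block skipped when exception is caught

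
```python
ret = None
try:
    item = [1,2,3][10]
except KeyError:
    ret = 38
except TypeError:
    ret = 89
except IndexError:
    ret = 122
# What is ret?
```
122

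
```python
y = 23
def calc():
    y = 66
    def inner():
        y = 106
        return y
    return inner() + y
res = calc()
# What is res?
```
172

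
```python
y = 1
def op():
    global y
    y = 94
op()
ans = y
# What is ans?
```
94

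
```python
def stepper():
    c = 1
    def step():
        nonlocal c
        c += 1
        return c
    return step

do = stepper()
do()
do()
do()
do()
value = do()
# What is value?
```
6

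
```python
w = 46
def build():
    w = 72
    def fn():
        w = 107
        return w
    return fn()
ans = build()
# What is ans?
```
107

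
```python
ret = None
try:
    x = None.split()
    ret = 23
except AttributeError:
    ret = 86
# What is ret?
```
86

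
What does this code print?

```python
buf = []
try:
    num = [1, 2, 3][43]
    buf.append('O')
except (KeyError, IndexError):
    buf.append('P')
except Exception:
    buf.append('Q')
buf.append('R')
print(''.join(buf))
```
PR

IndexError matches tuple containing it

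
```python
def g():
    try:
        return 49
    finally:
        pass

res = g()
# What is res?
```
49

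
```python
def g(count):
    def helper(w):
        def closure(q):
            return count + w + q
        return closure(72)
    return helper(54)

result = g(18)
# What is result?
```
144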